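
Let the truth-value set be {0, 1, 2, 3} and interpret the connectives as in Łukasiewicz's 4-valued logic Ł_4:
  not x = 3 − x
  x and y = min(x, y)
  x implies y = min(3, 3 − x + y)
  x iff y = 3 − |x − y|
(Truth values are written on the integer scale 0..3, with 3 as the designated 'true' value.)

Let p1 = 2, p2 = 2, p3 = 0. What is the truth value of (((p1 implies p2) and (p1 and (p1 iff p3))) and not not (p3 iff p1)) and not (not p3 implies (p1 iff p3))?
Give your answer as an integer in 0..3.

1

p1 implies p2 = 2 implies 2 = 3
p1 iff p3 = 2 iff 0 = 1
p1 and (p1 iff p3) = 2 and 1 = 1
(p1 implies p2) and (p1 and (p1 iff p3)) = 3 and 1 = 1
p3 iff p1 = 0 iff 2 = 1
not (p3 iff p1) = not 1 = 2
not not (p3 iff p1) = not 2 = 1
((p1 implies p2) and (p1 and (p1 iff p3))) and not not (p3 iff p1) = 1 and 1 = 1
not p3 = not 0 = 3
p1 iff p3 = 2 iff 0 = 1
not p3 implies (p1 iff p3) = 3 implies 1 = 1
not (not p3 implies (p1 iff p3)) = not 1 = 2
(((p1 implies p2) and (p1 and (p1 iff p3))) and not not (p3 iff p1)) and not (not p3 implies (p1 iff p3)) = 1 and 2 = 1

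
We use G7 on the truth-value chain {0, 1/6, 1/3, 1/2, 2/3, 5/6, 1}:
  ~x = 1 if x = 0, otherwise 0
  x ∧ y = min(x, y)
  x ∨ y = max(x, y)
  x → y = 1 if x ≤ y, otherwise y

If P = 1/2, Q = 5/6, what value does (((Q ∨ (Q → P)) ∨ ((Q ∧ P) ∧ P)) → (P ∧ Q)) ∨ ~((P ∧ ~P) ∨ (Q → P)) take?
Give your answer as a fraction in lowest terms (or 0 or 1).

1/2

Q → P = 5/6 → 1/2 = 1/2
Q ∨ (Q → P) = 5/6 ∨ 1/2 = 5/6
Q ∧ P = 5/6 ∧ 1/2 = 1/2
(Q ∧ P) ∧ P = 1/2 ∧ 1/2 = 1/2
(Q ∨ (Q → P)) ∨ ((Q ∧ P) ∧ P) = 5/6 ∨ 1/2 = 5/6
P ∧ Q = 1/2 ∧ 5/6 = 1/2
((Q ∨ (Q → P)) ∨ ((Q ∧ P) ∧ P)) → (P ∧ Q) = 5/6 → 1/2 = 1/2
~P = ~1/2 = 0
P ∧ ~P = 1/2 ∧ 0 = 0
Q → P = 5/6 → 1/2 = 1/2
(P ∧ ~P) ∨ (Q → P) = 0 ∨ 1/2 = 1/2
~((P ∧ ~P) ∨ (Q → P)) = ~1/2 = 0
(((Q ∨ (Q → P)) ∨ ((Q ∧ P) ∧ P)) → (P ∧ Q)) ∨ ~((P ∧ ~P) ∨ (Q → P)) = 1/2 ∨ 0 = 1/2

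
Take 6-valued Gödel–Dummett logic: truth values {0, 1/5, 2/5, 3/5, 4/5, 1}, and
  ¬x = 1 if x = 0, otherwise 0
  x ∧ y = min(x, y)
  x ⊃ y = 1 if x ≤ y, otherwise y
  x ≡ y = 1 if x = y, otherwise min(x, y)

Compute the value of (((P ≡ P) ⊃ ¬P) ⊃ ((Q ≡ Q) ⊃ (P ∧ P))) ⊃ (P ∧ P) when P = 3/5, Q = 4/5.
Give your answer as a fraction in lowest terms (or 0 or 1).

3/5

P ≡ P = 3/5 ≡ 3/5 = 1
¬P = ¬3/5 = 0
(P ≡ P) ⊃ ¬P = 1 ⊃ 0 = 0
Q ≡ Q = 4/5 ≡ 4/5 = 1
P ∧ P = 3/5 ∧ 3/5 = 3/5
(Q ≡ Q) ⊃ (P ∧ P) = 1 ⊃ 3/5 = 3/5
((P ≡ P) ⊃ ¬P) ⊃ ((Q ≡ Q) ⊃ (P ∧ P)) = 0 ⊃ 3/5 = 1
P ∧ P = 3/5 ∧ 3/5 = 3/5
(((P ≡ P) ⊃ ¬P) ⊃ ((Q ≡ Q) ⊃ (P ∧ P))) ⊃ (P ∧ P) = 1 ⊃ 3/5 = 3/5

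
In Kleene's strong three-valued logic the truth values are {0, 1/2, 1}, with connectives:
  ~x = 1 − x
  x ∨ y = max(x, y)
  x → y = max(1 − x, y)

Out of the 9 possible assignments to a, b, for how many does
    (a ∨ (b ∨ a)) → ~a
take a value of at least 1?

a = 0, b = 0 ↦ 1  ≥
a = 0, b = 1/2 ↦ 1  ≥
a = 0, b = 1 ↦ 1  ≥
a = 1/2, b = 0 ↦ 1/2  <
a = 1/2, b = 1/2 ↦ 1/2  <
a = 1/2, b = 1 ↦ 1/2  <
a = 1, b = 0 ↦ 0  <
a = 1, b = 1/2 ↦ 0  <
a = 1, b = 1 ↦ 0  <
So 3 of the 9 assignments meet the threshold.

3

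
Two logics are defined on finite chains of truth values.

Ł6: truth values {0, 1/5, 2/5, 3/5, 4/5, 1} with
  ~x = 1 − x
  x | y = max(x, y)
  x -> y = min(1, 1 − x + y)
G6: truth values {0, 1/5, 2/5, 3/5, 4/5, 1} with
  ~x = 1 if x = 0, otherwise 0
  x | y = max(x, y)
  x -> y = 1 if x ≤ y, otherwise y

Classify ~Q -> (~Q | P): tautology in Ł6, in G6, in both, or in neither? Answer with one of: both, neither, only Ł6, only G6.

In Ł6: every assignment gives 1 — tautology.
In G6: every assignment gives 1 — tautology.

both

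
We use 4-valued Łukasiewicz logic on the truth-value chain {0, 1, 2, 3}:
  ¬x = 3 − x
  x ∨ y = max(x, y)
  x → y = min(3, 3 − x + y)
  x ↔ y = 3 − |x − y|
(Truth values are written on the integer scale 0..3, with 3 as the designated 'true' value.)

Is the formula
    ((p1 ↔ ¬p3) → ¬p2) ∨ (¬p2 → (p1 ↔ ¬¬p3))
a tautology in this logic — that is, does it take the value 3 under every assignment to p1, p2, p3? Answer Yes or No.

No

Counterexample: take p1 = 0, p2 = 1, p3 = 3.
¬p3 = ¬3 = 0
p1 ↔ ¬p3 = 0 ↔ 0 = 3
¬p2 = ¬1 = 2
(p1 ↔ ¬p3) → ¬p2 = 3 → 2 = 2
¬p2 = ¬1 = 2
¬p3 = ¬3 = 0
¬¬p3 = ¬0 = 3
p1 ↔ ¬¬p3 = 0 ↔ 3 = 0
¬p2 → (p1 ↔ ¬¬p3) = 2 → 0 = 1
((p1 ↔ ¬p3) → ¬p2) ∨ (¬p2 → (p1 ↔ ¬¬p3)) = 2 ∨ 1 = 2
This gives 2 ≠ 3.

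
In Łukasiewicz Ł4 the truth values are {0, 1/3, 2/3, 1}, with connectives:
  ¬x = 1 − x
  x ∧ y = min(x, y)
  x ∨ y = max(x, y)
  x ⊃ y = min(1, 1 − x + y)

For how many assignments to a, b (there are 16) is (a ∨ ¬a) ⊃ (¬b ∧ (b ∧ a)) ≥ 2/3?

a = 0, b = 0 ↦ 0  <
a = 0, b = 1/3 ↦ 0  <
a = 0, b = 2/3 ↦ 0  <
a = 0, b = 1 ↦ 0  <
a = 1/3, b = 0 ↦ 1/3  <
a = 1/3, b = 1/3 ↦ 2/3  ≥
a = 1/3, b = 2/3 ↦ 2/3  ≥
a = 1/3, b = 1 ↦ 1/3  <
a = 2/3, b = 0 ↦ 1/3  <
a = 2/3, b = 1/3 ↦ 2/3  ≥
a = 2/3, b = 2/3 ↦ 2/3  ≥
a = 2/3, b = 1 ↦ 1/3  <
a = 1, b = 0 ↦ 0  <
a = 1, b = 1/3 ↦ 1/3  <
a = 1, b = 2/3 ↦ 1/3  <
a = 1, b = 1 ↦ 0  <
So 4 of the 16 assignments meet the threshold.

4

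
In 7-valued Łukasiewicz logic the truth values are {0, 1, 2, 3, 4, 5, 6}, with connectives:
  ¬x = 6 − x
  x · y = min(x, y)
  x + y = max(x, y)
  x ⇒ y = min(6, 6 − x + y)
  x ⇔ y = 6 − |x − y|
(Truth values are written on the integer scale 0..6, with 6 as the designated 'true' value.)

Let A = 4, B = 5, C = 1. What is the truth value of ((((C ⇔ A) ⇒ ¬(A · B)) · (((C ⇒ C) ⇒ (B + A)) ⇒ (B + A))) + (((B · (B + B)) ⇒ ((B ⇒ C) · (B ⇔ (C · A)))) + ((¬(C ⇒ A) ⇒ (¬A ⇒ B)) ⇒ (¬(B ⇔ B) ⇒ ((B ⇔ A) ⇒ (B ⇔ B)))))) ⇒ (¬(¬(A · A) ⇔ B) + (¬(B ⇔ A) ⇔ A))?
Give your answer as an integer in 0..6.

C ⇔ A = 1 ⇔ 4 = 3
A · B = 4 · 5 = 4
¬(A · B) = ¬4 = 2
(C ⇔ A) ⇒ ¬(A · B) = 3 ⇒ 2 = 5
C ⇒ C = 1 ⇒ 1 = 6
B + A = 5 + 4 = 5
(C ⇒ C) ⇒ (B + A) = 6 ⇒ 5 = 5
B + A = 5 + 4 = 5
((C ⇒ C) ⇒ (B + A)) ⇒ (B + A) = 5 ⇒ 5 = 6
((C ⇔ A) ⇒ ¬(A · B)) · (((C ⇒ C) ⇒ (B + A)) ⇒ (B + A)) = 5 · 6 = 5
B + B = 5 + 5 = 5
B · (B + B) = 5 · 5 = 5
B ⇒ C = 5 ⇒ 1 = 2
C · A = 1 · 4 = 1
B ⇔ (C · A) = 5 ⇔ 1 = 2
(B ⇒ C) · (B ⇔ (C · A)) = 2 · 2 = 2
(B · (B + B)) ⇒ ((B ⇒ C) · (B ⇔ (C · A))) = 5 ⇒ 2 = 3
C ⇒ A = 1 ⇒ 4 = 6
¬(C ⇒ A) = ¬6 = 0
¬A = ¬4 = 2
¬A ⇒ B = 2 ⇒ 5 = 6
¬(C ⇒ A) ⇒ (¬A ⇒ B) = 0 ⇒ 6 = 6
B ⇔ B = 5 ⇔ 5 = 6
¬(B ⇔ B) = ¬6 = 0
B ⇔ A = 5 ⇔ 4 = 5
B ⇔ B = 5 ⇔ 5 = 6
(B ⇔ A) ⇒ (B ⇔ B) = 5 ⇒ 6 = 6
¬(B ⇔ B) ⇒ ((B ⇔ A) ⇒ (B ⇔ B)) = 0 ⇒ 6 = 6
(¬(C ⇒ A) ⇒ (¬A ⇒ B)) ⇒ (¬(B ⇔ B) ⇒ ((B ⇔ A) ⇒ (B ⇔ B))) = 6 ⇒ 6 = 6
((B · (B + B)) ⇒ ((B ⇒ C) · (B ⇔ (C · A)))) + ((¬(C ⇒ A) ⇒ (¬A ⇒ B)) ⇒ (¬(B ⇔ B) ⇒ ((B ⇔ A) ⇒ (B ⇔ B)))) = 3 + 6 = 6
(((C ⇔ A) ⇒ ¬(A · B)) · (((C ⇒ C) ⇒ (B + A)) ⇒ (B + A))) + (((B · (B + B)) ⇒ ((B ⇒ C) · (B ⇔ (C · A)))) + ((¬(C ⇒ A) ⇒ (¬A ⇒ B)) ⇒ (¬(B ⇔ B) ⇒ ((B ⇔ A) ⇒ (B ⇔ B))))) = 5 + 6 = 6
A · A = 4 · 4 = 4
¬(A · A) = ¬4 = 2
¬(A · A) ⇔ B = 2 ⇔ 5 = 3
¬(¬(A · A) ⇔ B) = ¬3 = 3
B ⇔ A = 5 ⇔ 4 = 5
¬(B ⇔ A) = ¬5 = 1
¬(B ⇔ A) ⇔ A = 1 ⇔ 4 = 3
¬(¬(A · A) ⇔ B) + (¬(B ⇔ A) ⇔ A) = 3 + 3 = 3
((((C ⇔ A) ⇒ ¬(A · B)) · (((C ⇒ C) ⇒ (B + A)) ⇒ (B + A))) + (((B · (B + B)) ⇒ ((B ⇒ C) · (B ⇔ (C · A)))) + ((¬(C ⇒ A) ⇒ (¬A ⇒ B)) ⇒ (¬(B ⇔ B) ⇒ ((B ⇔ A) ⇒ (B ⇔ B)))))) ⇒ (¬(¬(A · A) ⇔ B) + (¬(B ⇔ A) ⇔ A)) = 6 ⇒ 3 = 3

3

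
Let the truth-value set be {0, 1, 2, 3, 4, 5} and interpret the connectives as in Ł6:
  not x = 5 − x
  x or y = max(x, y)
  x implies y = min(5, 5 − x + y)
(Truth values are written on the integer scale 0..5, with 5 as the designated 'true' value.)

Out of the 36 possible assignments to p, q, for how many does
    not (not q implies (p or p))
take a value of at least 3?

value 5: 1 assignment (counts)
value 4: 2 assignments (counts)
value 3: 3 assignments (counts)
value 2: 4 assignments
value 1: 5 assignments
value 0: 21 assignments
So 6 of the 36 assignments meet the threshold.

6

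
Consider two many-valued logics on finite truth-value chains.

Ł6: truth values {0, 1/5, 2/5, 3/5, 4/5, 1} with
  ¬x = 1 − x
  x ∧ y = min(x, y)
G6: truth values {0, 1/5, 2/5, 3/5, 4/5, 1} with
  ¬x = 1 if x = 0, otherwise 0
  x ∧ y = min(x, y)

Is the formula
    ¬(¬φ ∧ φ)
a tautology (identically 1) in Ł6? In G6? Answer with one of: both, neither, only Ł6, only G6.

only G6

In Ł6: at φ = 1/5 the value is 4/5 — not a tautology.
In G6: every assignment gives 1 — tautology.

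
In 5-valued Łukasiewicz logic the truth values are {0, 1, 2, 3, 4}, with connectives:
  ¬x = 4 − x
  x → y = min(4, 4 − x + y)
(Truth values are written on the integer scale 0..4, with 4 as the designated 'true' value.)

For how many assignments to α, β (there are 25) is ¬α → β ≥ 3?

19

value 4: 15 assignments (counts)
value 3: 4 assignments (counts)
value 2: 3 assignments
value 1: 2 assignments
value 0: 1 assignment
So 19 of the 25 assignments meet the threshold.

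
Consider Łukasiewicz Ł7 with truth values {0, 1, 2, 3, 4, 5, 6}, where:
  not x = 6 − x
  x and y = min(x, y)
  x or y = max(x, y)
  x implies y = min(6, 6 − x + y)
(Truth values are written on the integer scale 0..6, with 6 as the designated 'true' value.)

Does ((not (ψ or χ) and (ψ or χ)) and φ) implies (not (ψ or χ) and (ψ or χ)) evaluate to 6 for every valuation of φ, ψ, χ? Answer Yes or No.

At φ = 0, ψ = 1, χ = 1, for instance:
ψ or χ = 1 or 1 = 1
not (ψ or χ) = not 1 = 5
ψ or χ = 1 or 1 = 1
not (ψ or χ) and (ψ or χ) = 5 and 1 = 1
(not (ψ or χ) and (ψ or χ)) and φ = 1 and 0 = 0
((not (ψ or χ) and (ψ or χ)) and φ) implies (not (ψ or χ) and (ψ or χ)) = 0 implies 1 = 6
and checking the remaining 342 assignments likewise gives ≥ 6 in every case.

Yes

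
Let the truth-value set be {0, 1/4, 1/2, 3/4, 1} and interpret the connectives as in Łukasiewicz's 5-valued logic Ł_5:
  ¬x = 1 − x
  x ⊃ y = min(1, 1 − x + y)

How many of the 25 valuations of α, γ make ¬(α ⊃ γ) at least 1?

value 1: 1 assignment (counts)
value 3/4: 2 assignments
value 1/2: 3 assignments
value 1/4: 4 assignments
value 0: 15 assignments
So 1 of the 25 assignments meets the threshold.

1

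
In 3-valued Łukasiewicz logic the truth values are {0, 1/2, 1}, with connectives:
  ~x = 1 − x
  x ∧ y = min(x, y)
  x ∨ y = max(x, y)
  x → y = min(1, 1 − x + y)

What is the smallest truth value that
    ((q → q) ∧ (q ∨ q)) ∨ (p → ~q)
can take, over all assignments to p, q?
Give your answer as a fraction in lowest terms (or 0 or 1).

1/2

Take p = 1, q = 1/2:
q → q = 1/2 → 1/2 = 1
q ∨ q = 1/2 ∨ 1/2 = 1/2
(q → q) ∧ (q ∨ q) = 1 ∧ 1/2 = 1/2
~q = ~1/2 = 1/2
p → ~q = 1 → 1/2 = 1/2
((q → q) ∧ (q ∨ q)) ∨ (p → ~q) = 1/2 ∨ 1/2 = 1/2
No assignment yields a value below 1/2, so this is the minimum.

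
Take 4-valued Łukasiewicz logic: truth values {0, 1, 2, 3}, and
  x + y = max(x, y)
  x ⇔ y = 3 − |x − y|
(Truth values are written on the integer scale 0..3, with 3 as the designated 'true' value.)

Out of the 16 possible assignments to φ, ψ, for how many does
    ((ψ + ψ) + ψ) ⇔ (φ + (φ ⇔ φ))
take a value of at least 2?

φ = 0, ψ = 0 ↦ 0  <
φ = 0, ψ = 1 ↦ 1  <
φ = 0, ψ = 2 ↦ 2  ≥
φ = 0, ψ = 3 ↦ 3  ≥
φ = 1, ψ = 0 ↦ 0  <
φ = 1, ψ = 1 ↦ 1  <
φ = 1, ψ = 2 ↦ 2  ≥
φ = 1, ψ = 3 ↦ 3  ≥
φ = 2, ψ = 0 ↦ 0  <
φ = 2, ψ = 1 ↦ 1  <
φ = 2, ψ = 2 ↦ 2  ≥
φ = 2, ψ = 3 ↦ 3  ≥
φ = 3, ψ = 0 ↦ 0  <
φ = 3, ψ = 1 ↦ 1  <
φ = 3, ψ = 2 ↦ 2  ≥
φ = 3, ψ = 3 ↦ 3  ≥
So 8 of the 16 assignments meet the threshold.

8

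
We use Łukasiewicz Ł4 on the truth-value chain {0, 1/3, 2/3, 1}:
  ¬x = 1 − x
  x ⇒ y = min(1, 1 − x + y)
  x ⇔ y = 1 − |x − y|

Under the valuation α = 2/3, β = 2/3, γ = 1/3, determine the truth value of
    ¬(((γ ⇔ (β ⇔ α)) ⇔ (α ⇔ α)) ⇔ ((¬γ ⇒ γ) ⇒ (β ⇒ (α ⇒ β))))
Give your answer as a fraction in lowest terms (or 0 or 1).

β ⇔ α = 2/3 ⇔ 2/3 = 1
γ ⇔ (β ⇔ α) = 1/3 ⇔ 1 = 1/3
α ⇔ α = 2/3 ⇔ 2/3 = 1
(γ ⇔ (β ⇔ α)) ⇔ (α ⇔ α) = 1/3 ⇔ 1 = 1/3
¬γ = ¬1/3 = 2/3
¬γ ⇒ γ = 2/3 ⇒ 1/3 = 2/3
α ⇒ β = 2/3 ⇒ 2/3 = 1
β ⇒ (α ⇒ β) = 2/3 ⇒ 1 = 1
(¬γ ⇒ γ) ⇒ (β ⇒ (α ⇒ β)) = 2/3 ⇒ 1 = 1
((γ ⇔ (β ⇔ α)) ⇔ (α ⇔ α)) ⇔ ((¬γ ⇒ γ) ⇒ (β ⇒ (α ⇒ β))) = 1/3 ⇔ 1 = 1/3
¬(((γ ⇔ (β ⇔ α)) ⇔ (α ⇔ α)) ⇔ ((¬γ ⇒ γ) ⇒ (β ⇒ (α ⇒ β)))) = ¬1/3 = 2/3

2/3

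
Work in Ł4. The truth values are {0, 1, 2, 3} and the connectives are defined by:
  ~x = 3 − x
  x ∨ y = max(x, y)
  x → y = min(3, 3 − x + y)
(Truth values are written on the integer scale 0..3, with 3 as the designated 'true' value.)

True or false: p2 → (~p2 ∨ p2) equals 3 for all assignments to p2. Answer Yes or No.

p2 = 0 ↦ 3
p2 = 1 ↦ 3
p2 = 2 ↦ 3
p2 = 3 ↦ 3
Every assignment gives a value ≥ 3.

Yes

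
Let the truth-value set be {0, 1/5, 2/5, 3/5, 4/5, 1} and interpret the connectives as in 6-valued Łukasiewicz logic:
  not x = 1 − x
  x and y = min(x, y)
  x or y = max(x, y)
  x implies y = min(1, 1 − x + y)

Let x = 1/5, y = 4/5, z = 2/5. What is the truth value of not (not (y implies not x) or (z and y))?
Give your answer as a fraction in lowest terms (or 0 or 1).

3/5

not x = not 1/5 = 4/5
y implies not x = 4/5 implies 4/5 = 1
not (y implies not x) = not 1 = 0
z and y = 2/5 and 4/5 = 2/5
not (y implies not x) or (z and y) = 0 or 2/5 = 2/5
not (not (y implies not x) or (z and y)) = not 2/5 = 3/5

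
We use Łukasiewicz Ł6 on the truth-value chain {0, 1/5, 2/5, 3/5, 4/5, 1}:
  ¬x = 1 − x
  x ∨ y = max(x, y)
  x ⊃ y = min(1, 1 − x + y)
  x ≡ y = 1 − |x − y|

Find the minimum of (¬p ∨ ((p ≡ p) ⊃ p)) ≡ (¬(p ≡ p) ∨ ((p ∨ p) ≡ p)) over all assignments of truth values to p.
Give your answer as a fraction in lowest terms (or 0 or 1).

3/5

Take p = 2/5:
¬p = ¬2/5 = 3/5
p ≡ p = 2/5 ≡ 2/5 = 1
(p ≡ p) ⊃ p = 1 ⊃ 2/5 = 2/5
¬p ∨ ((p ≡ p) ⊃ p) = 3/5 ∨ 2/5 = 3/5
p ≡ p = 2/5 ≡ 2/5 = 1
¬(p ≡ p) = ¬1 = 0
p ∨ p = 2/5 ∨ 2/5 = 2/5
(p ∨ p) ≡ p = 2/5 ≡ 2/5 = 1
¬(p ≡ p) ∨ ((p ∨ p) ≡ p) = 0 ∨ 1 = 1
(¬p ∨ ((p ≡ p) ⊃ p)) ≡ (¬(p ≡ p) ∨ ((p ∨ p) ≡ p)) = 3/5 ≡ 1 = 3/5
No assignment yields a value below 3/5, so this is the minimum.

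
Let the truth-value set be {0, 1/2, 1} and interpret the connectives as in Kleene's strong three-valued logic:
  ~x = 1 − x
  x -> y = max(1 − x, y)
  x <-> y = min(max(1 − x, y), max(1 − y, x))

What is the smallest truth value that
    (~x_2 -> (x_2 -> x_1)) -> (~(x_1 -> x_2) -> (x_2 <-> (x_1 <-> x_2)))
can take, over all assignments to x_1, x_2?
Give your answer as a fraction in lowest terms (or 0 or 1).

Take x_1 = 1/2, x_2 = 0:
~x_2 = ~0 = 1
x_2 -> x_1 = 0 -> 1/2 = 1
~x_2 -> (x_2 -> x_1) = 1 -> 1 = 1
x_1 -> x_2 = 1/2 -> 0 = 1/2
~(x_1 -> x_2) = ~1/2 = 1/2
x_1 <-> x_2 = 1/2 <-> 0 = 1/2
x_2 <-> (x_1 <-> x_2) = 0 <-> 1/2 = 1/2
~(x_1 -> x_2) -> (x_2 <-> (x_1 <-> x_2)) = 1/2 -> 1/2 = 1/2
(~x_2 -> (x_2 -> x_1)) -> (~(x_1 -> x_2) -> (x_2 <-> (x_1 <-> x_2))) = 1 -> 1/2 = 1/2
No assignment yields a value below 1/2, so this is the minimum.

1/2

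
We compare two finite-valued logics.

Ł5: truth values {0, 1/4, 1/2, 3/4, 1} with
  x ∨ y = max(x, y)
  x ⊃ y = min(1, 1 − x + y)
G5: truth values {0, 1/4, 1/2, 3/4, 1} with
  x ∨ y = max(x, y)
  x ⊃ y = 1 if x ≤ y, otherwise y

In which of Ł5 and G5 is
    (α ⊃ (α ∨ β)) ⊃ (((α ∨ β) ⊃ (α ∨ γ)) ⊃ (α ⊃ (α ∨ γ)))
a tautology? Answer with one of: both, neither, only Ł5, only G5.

both

In Ł5: every assignment gives 1 — tautology.
In G5: every assignment gives 1 — tautology.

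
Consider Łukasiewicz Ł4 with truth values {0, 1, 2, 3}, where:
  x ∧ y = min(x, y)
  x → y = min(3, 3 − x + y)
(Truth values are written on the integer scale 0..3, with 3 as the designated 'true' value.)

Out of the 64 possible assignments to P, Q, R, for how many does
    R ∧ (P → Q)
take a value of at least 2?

26

value 3: 10 assignments (counts)
value 2: 16 assignments (counts)
value 1: 19 assignments
value 0: 19 assignments
So 26 of the 64 assignments meet the threshold.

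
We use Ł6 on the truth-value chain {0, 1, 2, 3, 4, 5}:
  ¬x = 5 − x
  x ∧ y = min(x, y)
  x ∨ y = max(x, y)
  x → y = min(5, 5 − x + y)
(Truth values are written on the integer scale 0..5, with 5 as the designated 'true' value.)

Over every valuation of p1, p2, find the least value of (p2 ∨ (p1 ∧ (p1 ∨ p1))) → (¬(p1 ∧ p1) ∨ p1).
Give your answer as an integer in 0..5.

Take p1 = 2, p2 = 5:
p1 ∨ p1 = 2 ∨ 2 = 2
p1 ∧ (p1 ∨ p1) = 2 ∧ 2 = 2
p2 ∨ (p1 ∧ (p1 ∨ p1)) = 5 ∨ 2 = 5
p1 ∧ p1 = 2 ∧ 2 = 2
¬(p1 ∧ p1) = ¬2 = 3
¬(p1 ∧ p1) ∨ p1 = 3 ∨ 2 = 3
(p2 ∨ (p1 ∧ (p1 ∨ p1))) → (¬(p1 ∧ p1) ∨ p1) = 5 → 3 = 3
No assignment yields a value below 3, so this is the minimum.

3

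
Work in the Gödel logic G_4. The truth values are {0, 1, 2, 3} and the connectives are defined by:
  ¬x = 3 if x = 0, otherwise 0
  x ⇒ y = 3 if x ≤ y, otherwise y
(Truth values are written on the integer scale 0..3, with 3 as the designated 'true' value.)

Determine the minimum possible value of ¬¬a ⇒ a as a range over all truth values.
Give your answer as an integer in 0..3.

1

Take a = 1:
¬a = ¬1 = 0
¬¬a = ¬0 = 3
¬¬a ⇒ a = 3 ⇒ 1 = 1
No assignment yields a value below 1, so this is the minimum.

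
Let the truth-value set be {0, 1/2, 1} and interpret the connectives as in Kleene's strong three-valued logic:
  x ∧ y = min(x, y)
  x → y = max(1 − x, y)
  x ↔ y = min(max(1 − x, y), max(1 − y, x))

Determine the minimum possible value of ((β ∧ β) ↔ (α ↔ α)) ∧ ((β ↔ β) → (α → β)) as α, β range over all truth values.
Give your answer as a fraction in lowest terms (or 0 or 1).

0

Take α = 0, β = 0:
β ∧ β = 0 ∧ 0 = 0
α ↔ α = 0 ↔ 0 = 1
(β ∧ β) ↔ (α ↔ α) = 0 ↔ 1 = 0
β ↔ β = 0 ↔ 0 = 1
α → β = 0 → 0 = 1
(β ↔ β) → (α → β) = 1 → 1 = 1
((β ∧ β) ↔ (α ↔ α)) ∧ ((β ↔ β) → (α → β)) = 0 ∧ 1 = 0
No assignment yields a value below 0, so this is the minimum.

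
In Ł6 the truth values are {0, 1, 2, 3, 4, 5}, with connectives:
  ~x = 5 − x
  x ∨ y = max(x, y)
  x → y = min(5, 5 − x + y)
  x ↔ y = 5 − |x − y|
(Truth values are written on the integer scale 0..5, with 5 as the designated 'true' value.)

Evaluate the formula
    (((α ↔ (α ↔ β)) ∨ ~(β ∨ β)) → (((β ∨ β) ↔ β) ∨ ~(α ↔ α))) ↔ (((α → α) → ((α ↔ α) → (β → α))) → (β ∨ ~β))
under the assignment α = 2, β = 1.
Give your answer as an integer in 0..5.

α ↔ β = 2 ↔ 1 = 4
α ↔ (α ↔ β) = 2 ↔ 4 = 3
β ∨ β = 1 ∨ 1 = 1
~(β ∨ β) = ~1 = 4
(α ↔ (α ↔ β)) ∨ ~(β ∨ β) = 3 ∨ 4 = 4
β ∨ β = 1 ∨ 1 = 1
(β ∨ β) ↔ β = 1 ↔ 1 = 5
α ↔ α = 2 ↔ 2 = 5
~(α ↔ α) = ~5 = 0
((β ∨ β) ↔ β) ∨ ~(α ↔ α) = 5 ∨ 0 = 5
((α ↔ (α ↔ β)) ∨ ~(β ∨ β)) → (((β ∨ β) ↔ β) ∨ ~(α ↔ α)) = 4 → 5 = 5
α → α = 2 → 2 = 5
α ↔ α = 2 ↔ 2 = 5
β → α = 1 → 2 = 5
(α ↔ α) → (β → α) = 5 → 5 = 5
(α → α) → ((α ↔ α) → (β → α)) = 5 → 5 = 5
~β = ~1 = 4
β ∨ ~β = 1 ∨ 4 = 4
((α → α) → ((α ↔ α) → (β → α))) → (β ∨ ~β) = 5 → 4 = 4
(((α ↔ (α ↔ β)) ∨ ~(β ∨ β)) → (((β ∨ β) ↔ β) ∨ ~(α ↔ α))) ↔ (((α → α) → ((α ↔ α) → (β → α))) → (β ∨ ~β)) = 5 ↔ 4 = 4

4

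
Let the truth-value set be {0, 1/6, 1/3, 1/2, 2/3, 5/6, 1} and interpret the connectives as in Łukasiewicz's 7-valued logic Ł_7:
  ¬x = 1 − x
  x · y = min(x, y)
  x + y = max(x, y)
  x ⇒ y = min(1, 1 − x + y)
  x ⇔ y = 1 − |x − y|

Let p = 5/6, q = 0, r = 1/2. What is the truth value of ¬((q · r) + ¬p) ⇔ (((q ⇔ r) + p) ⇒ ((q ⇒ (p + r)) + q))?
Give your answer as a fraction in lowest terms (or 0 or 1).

q · r = 0 · 1/2 = 0
¬p = ¬5/6 = 1/6
(q · r) + ¬p = 0 + 1/6 = 1/6
¬((q · r) + ¬p) = ¬1/6 = 5/6
q ⇔ r = 0 ⇔ 1/2 = 1/2
(q ⇔ r) + p = 1/2 + 5/6 = 5/6
p + r = 5/6 + 1/2 = 5/6
q ⇒ (p + r) = 0 ⇒ 5/6 = 1
(q ⇒ (p + r)) + q = 1 + 0 = 1
((q ⇔ r) + p) ⇒ ((q ⇒ (p + r)) + q) = 5/6 ⇒ 1 = 1
¬((q · r) + ¬p) ⇔ (((q ⇔ r) + p) ⇒ ((q ⇒ (p + r)) + q)) = 5/6 ⇔ 1 = 5/6

5/6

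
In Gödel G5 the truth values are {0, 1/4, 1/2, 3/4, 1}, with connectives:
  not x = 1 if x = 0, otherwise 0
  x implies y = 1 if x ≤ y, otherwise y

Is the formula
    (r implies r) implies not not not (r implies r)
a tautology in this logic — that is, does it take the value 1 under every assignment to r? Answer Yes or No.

No

Counterexample: take r = 0.
r implies r = 0 implies 0 = 1
r implies r = 0 implies 0 = 1
not (r implies r) = not 1 = 0
not not (r implies r) = not 0 = 1
not not not (r implies r) = not 1 = 0
(r implies r) implies not not not (r implies r) = 1 implies 0 = 0
This gives 0 ≠ 1.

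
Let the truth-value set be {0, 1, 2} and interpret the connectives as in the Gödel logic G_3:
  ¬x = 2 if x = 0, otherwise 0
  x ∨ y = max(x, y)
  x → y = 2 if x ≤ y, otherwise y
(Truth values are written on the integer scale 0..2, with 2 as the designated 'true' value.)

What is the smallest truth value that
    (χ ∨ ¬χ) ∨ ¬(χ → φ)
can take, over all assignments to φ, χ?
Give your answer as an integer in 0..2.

1

Take φ = 1, χ = 1:
¬χ = ¬1 = 0
χ ∨ ¬χ = 1 ∨ 0 = 1
χ → φ = 1 → 1 = 2
¬(χ → φ) = ¬2 = 0
(χ ∨ ¬χ) ∨ ¬(χ → φ) = 1 ∨ 0 = 1
No assignment yields a value below 1, so this is the minimum.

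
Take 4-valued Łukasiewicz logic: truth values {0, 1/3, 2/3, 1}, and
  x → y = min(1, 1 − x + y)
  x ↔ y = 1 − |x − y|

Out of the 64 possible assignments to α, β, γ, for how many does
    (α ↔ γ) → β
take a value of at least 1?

36

value 1: 36 assignments (counts)
value 2/3: 14 assignments
value 1/3: 10 assignments
value 0: 4 assignments
So 36 of the 64 assignments meet the threshold.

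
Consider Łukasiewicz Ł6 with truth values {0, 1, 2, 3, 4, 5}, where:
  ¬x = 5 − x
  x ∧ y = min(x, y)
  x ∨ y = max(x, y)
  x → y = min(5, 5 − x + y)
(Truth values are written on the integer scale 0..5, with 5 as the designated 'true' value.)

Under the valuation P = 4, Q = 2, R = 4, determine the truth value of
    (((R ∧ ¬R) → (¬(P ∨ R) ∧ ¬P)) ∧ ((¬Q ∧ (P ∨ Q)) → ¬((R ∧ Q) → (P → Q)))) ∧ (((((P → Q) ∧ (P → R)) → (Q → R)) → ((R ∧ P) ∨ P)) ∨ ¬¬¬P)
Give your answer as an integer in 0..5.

2

¬R = ¬4 = 1
R ∧ ¬R = 4 ∧ 1 = 1
P ∨ R = 4 ∨ 4 = 4
¬(P ∨ R) = ¬4 = 1
¬P = ¬4 = 1
¬(P ∨ R) ∧ ¬P = 1 ∧ 1 = 1
(R ∧ ¬R) → (¬(P ∨ R) ∧ ¬P) = 1 → 1 = 5
¬Q = ¬2 = 3
P ∨ Q = 4 ∨ 2 = 4
¬Q ∧ (P ∨ Q) = 3 ∧ 4 = 3
R ∧ Q = 4 ∧ 2 = 2
P → Q = 4 → 2 = 3
(R ∧ Q) → (P → Q) = 2 → 3 = 5
¬((R ∧ Q) → (P → Q)) = ¬5 = 0
(¬Q ∧ (P ∨ Q)) → ¬((R ∧ Q) → (P → Q)) = 3 → 0 = 2
((R ∧ ¬R) → (¬(P ∨ R) ∧ ¬P)) ∧ ((¬Q ∧ (P ∨ Q)) → ¬((R ∧ Q) → (P → Q))) = 5 ∧ 2 = 2
P → Q = 4 → 2 = 3
P → R = 4 → 4 = 5
(P → Q) ∧ (P → R) = 3 ∧ 5 = 3
Q → R = 2 → 4 = 5
((P → Q) ∧ (P → R)) → (Q → R) = 3 → 5 = 5
R ∧ P = 4 ∧ 4 = 4
(R ∧ P) ∨ P = 4 ∨ 4 = 4
(((P → Q) ∧ (P → R)) → (Q → R)) → ((R ∧ P) ∨ P) = 5 → 4 = 4
¬P = ¬4 = 1
¬¬P = ¬1 = 4
¬¬¬P = ¬4 = 1
((((P → Q) ∧ (P → R)) → (Q → R)) → ((R ∧ P) ∨ P)) ∨ ¬¬¬P = 4 ∨ 1 = 4
(((R ∧ ¬R) → (¬(P ∨ R) ∧ ¬P)) ∧ ((¬Q ∧ (P ∨ Q)) → ¬((R ∧ Q) → (P → Q)))) ∧ (((((P → Q) ∧ (P → R)) → (Q → R)) → ((R ∧ P) ∨ P)) ∨ ¬¬¬P) = 2 ∧ 4 = 2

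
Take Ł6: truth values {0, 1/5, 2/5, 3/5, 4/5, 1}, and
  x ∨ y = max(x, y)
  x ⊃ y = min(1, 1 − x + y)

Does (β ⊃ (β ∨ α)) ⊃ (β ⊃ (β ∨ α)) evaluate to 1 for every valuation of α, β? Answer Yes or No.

At α = 4/5, β = 4/5, for instance:
β ∨ α = 4/5 ∨ 4/5 = 4/5
β ⊃ (β ∨ α) = 4/5 ⊃ 4/5 = 1
(β ⊃ (β ∨ α)) ⊃ (β ⊃ (β ∨ α)) = 1 ⊃ 1 = 1
and checking the remaining 35 assignments likewise gives ≥ 1 in every case.

Yes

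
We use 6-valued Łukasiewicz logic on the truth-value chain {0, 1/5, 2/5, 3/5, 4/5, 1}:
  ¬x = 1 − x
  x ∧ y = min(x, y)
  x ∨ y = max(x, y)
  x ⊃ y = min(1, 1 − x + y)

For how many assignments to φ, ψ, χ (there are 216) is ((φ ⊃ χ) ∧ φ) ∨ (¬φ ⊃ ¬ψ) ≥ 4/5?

156

value 1: 126 assignments (counts)
value 4/5: 30 assignments (counts)
value 3/5: 24 assignments
value 2/5: 18 assignments
value 1/5: 12 assignments
value 0: 6 assignments
So 156 of the 216 assignments meet the threshold.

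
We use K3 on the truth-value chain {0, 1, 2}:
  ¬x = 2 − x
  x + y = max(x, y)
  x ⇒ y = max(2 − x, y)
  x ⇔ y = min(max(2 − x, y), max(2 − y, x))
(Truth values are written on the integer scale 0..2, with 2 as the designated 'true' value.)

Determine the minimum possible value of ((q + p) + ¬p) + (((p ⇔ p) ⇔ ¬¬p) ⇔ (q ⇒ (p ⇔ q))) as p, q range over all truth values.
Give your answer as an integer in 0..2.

Take p = 1, q = 0:
q + p = 0 + 1 = 1
¬p = ¬1 = 1
(q + p) + ¬p = 1 + 1 = 1
p ⇔ p = 1 ⇔ 1 = 1
¬p = ¬1 = 1
¬¬p = ¬1 = 1
(p ⇔ p) ⇔ ¬¬p = 1 ⇔ 1 = 1
p ⇔ q = 1 ⇔ 0 = 1
q ⇒ (p ⇔ q) = 0 ⇒ 1 = 2
((p ⇔ p) ⇔ ¬¬p) ⇔ (q ⇒ (p ⇔ q)) = 1 ⇔ 2 = 1
((q + p) + ¬p) + (((p ⇔ p) ⇔ ¬¬p) ⇔ (q ⇒ (p ⇔ q))) = 1 + 1 = 1
No assignment yields a value below 1, so this is the minimum.

1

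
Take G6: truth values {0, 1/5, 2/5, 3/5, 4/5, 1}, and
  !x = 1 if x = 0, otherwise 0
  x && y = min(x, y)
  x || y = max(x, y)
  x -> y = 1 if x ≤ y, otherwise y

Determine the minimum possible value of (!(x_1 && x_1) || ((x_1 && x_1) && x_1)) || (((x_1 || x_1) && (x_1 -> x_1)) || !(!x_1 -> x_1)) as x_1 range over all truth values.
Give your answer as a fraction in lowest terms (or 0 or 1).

Take x_1 = 1/5:
x_1 && x_1 = 1/5 && 1/5 = 1/5
!(x_1 && x_1) = !1/5 = 0
x_1 && x_1 = 1/5 && 1/5 = 1/5
(x_1 && x_1) && x_1 = 1/5 && 1/5 = 1/5
!(x_1 && x_1) || ((x_1 && x_1) && x_1) = 0 || 1/5 = 1/5
x_1 || x_1 = 1/5 || 1/5 = 1/5
x_1 -> x_1 = 1/5 -> 1/5 = 1
(x_1 || x_1) && (x_1 -> x_1) = 1/5 && 1 = 1/5
!x_1 = !1/5 = 0
!x_1 -> x_1 = 0 -> 1/5 = 1
!(!x_1 -> x_1) = !1 = 0
((x_1 || x_1) && (x_1 -> x_1)) || !(!x_1 -> x_1) = 1/5 || 0 = 1/5
(!(x_1 && x_1) || ((x_1 && x_1) && x_1)) || (((x_1 || x_1) && (x_1 -> x_1)) || !(!x_1 -> x_1)) = 1/5 || 1/5 = 1/5
No assignment yields a value below 1/5, so this is the minimum.

1/5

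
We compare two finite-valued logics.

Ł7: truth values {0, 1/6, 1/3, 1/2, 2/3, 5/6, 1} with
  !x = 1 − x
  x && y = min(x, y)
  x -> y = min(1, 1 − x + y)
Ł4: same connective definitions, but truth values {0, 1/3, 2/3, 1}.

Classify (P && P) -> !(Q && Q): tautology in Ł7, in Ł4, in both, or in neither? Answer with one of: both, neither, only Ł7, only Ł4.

neither

In Ł7: at P = 1/6, Q = 1 the value is 5/6 — not a tautology.
In Ł4: at P = 1/3, Q = 1 the value is 2/3 — not a tautology.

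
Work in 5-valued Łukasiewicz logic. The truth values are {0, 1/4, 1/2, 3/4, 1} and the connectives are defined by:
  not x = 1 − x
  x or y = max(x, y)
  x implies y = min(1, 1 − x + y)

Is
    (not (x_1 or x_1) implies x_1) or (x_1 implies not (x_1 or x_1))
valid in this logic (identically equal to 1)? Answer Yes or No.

x_1 = 0 ↦ 1
x_1 = 1/4 ↦ 1
x_1 = 1/2 ↦ 1
x_1 = 3/4 ↦ 1
x_1 = 1 ↦ 1
Every assignment gives a value ≥ 1.

Yes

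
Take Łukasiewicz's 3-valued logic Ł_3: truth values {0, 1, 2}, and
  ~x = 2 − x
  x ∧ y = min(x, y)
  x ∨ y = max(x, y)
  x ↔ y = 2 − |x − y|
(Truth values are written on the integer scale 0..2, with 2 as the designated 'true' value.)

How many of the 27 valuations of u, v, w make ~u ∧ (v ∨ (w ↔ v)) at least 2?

5

value 2: 5 assignments (counts)
value 1: 11 assignments
value 0: 11 assignments
So 5 of the 27 assignments meet the threshold.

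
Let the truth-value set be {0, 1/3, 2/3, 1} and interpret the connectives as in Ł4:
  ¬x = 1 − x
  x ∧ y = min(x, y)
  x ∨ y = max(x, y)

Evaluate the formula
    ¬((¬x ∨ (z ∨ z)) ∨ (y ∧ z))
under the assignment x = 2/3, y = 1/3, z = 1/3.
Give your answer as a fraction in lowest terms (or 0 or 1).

2/3

¬x = ¬2/3 = 1/3
z ∨ z = 1/3 ∨ 1/3 = 1/3
¬x ∨ (z ∨ z) = 1/3 ∨ 1/3 = 1/3
y ∧ z = 1/3 ∧ 1/3 = 1/3
(¬x ∨ (z ∨ z)) ∨ (y ∧ z) = 1/3 ∨ 1/3 = 1/3
¬((¬x ∨ (z ∨ z)) ∨ (y ∧ z)) = ¬1/3 = 2/3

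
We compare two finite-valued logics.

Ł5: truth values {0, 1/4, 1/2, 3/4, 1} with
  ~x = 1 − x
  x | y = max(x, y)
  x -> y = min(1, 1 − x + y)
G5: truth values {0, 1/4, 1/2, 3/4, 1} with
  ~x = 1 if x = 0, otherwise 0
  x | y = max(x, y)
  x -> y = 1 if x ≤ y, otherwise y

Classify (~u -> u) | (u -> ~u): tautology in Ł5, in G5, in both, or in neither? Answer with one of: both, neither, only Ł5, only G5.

In Ł5: every assignment gives 1 — tautology.
In G5: every assignment gives 1 — tautology.

both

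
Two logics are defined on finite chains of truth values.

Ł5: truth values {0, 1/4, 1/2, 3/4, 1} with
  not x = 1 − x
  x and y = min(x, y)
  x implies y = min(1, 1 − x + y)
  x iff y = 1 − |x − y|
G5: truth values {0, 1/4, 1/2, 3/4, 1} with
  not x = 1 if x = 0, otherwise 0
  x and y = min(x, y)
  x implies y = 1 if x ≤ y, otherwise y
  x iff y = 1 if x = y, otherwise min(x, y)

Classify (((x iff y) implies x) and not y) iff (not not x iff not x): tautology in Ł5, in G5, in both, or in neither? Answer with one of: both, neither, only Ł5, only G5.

neither

In Ł5: at x = 0, y = 1/4 the value is 3/4 — not a tautology.
In G5: at x = 1/4, y = 0 the value is 0 — not a tautology.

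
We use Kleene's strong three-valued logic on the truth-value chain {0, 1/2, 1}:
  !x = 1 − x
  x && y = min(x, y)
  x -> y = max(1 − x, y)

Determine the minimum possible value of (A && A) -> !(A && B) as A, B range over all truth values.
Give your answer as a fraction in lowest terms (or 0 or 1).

Take A = 1, B = 1:
A && A = 1 && 1 = 1
A && B = 1 && 1 = 1
!(A && B) = !1 = 0
(A && A) -> !(A && B) = 1 -> 0 = 0
No assignment yields a value below 0, so this is the minimum.

0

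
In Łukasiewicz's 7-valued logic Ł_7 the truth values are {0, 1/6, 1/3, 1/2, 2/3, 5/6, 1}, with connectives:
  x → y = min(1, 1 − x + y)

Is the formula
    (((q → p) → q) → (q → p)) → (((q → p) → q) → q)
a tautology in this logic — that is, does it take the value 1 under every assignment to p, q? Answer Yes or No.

Counterexample: take p = 0, q = 1/6.
q → p = 1/6 → 0 = 5/6
(q → p) → q = 5/6 → 1/6 = 1/3
q → p = 1/6 → 0 = 5/6
((q → p) → q) → (q → p) = 1/3 → 5/6 = 1
q → p = 1/6 → 0 = 5/6
(q → p) → q = 5/6 → 1/6 = 1/3
((q → p) → q) → q = 1/3 → 1/6 = 5/6
(((q → p) → q) → (q → p)) → (((q → p) → q) → q) = 1 → 5/6 = 5/6
This gives 5/6 ≠ 1.

No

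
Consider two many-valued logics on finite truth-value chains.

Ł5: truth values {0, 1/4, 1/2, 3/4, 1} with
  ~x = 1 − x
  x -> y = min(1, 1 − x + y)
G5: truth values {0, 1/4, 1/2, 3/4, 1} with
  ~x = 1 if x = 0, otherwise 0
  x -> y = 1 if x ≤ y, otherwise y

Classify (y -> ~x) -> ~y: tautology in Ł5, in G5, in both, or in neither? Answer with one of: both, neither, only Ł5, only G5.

neither

In Ł5: at x = 0, y = 1/4 the value is 3/4 — not a tautology.
In G5: at x = 0, y = 1/4 the value is 0 — not a tautology.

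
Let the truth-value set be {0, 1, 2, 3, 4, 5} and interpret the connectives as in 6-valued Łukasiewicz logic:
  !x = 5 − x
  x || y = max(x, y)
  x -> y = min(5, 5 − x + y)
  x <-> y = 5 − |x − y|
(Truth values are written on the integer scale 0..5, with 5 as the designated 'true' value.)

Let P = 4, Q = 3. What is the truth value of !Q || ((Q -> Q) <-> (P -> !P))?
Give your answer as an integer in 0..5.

2

!Q = !3 = 2
Q -> Q = 3 -> 3 = 5
!P = !4 = 1
P -> !P = 4 -> 1 = 2
(Q -> Q) <-> (P -> !P) = 5 <-> 2 = 2
!Q || ((Q -> Q) <-> (P -> !P)) = 2 || 2 = 2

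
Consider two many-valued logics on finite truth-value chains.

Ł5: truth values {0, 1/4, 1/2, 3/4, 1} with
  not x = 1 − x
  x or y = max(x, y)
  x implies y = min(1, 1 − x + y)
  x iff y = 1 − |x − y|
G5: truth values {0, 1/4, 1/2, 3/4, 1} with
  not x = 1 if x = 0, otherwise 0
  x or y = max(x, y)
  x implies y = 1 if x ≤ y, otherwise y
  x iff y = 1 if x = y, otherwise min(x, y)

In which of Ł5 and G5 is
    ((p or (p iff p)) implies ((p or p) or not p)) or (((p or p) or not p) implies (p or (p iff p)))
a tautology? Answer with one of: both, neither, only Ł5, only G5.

In Ł5: every assignment gives 1 — tautology.
In G5: every assignment gives 1 — tautology.

both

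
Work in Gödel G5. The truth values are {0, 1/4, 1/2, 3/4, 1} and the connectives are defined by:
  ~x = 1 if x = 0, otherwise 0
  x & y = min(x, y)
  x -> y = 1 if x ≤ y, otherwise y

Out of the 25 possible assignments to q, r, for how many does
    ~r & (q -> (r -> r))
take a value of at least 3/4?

value 1: 5 assignments (counts)
value 0: 20 assignments
So 5 of the 25 assignments meet the threshold.

5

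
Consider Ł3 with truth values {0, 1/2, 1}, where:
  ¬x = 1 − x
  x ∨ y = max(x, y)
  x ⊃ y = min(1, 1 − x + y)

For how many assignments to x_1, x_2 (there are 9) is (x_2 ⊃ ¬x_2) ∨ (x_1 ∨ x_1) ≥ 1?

x_1 = 0, x_2 = 0 ↦ 1  ≥
x_1 = 0, x_2 = 1/2 ↦ 1  ≥
x_1 = 0, x_2 = 1 ↦ 0  <
x_1 = 1/2, x_2 = 0 ↦ 1  ≥
x_1 = 1/2, x_2 = 1/2 ↦ 1  ≥
x_1 = 1/2, x_2 = 1 ↦ 1/2  <
x_1 = 1, x_2 = 0 ↦ 1  ≥
x_1 = 1, x_2 = 1/2 ↦ 1  ≥
x_1 = 1, x_2 = 1 ↦ 1  ≥
So 7 of the 9 assignments meet the threshold.

7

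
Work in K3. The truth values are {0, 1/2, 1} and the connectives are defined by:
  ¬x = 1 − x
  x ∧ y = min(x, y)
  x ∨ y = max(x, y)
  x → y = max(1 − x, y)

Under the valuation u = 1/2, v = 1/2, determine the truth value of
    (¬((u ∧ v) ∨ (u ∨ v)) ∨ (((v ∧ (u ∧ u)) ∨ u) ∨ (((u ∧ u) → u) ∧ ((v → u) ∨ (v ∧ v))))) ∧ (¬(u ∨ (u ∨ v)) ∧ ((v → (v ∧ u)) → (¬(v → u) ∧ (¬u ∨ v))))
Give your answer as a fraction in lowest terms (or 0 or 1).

1/2

u ∧ v = 1/2 ∧ 1/2 = 1/2
u ∨ v = 1/2 ∨ 1/2 = 1/2
(u ∧ v) ∨ (u ∨ v) = 1/2 ∨ 1/2 = 1/2
¬((u ∧ v) ∨ (u ∨ v)) = ¬1/2 = 1/2
u ∧ u = 1/2 ∧ 1/2 = 1/2
v ∧ (u ∧ u) = 1/2 ∧ 1/2 = 1/2
(v ∧ (u ∧ u)) ∨ u = 1/2 ∨ 1/2 = 1/2
u ∧ u = 1/2 ∧ 1/2 = 1/2
(u ∧ u) → u = 1/2 → 1/2 = 1/2
v → u = 1/2 → 1/2 = 1/2
v ∧ v = 1/2 ∧ 1/2 = 1/2
(v → u) ∨ (v ∧ v) = 1/2 ∨ 1/2 = 1/2
((u ∧ u) → u) ∧ ((v → u) ∨ (v ∧ v)) = 1/2 ∧ 1/2 = 1/2
((v ∧ (u ∧ u)) ∨ u) ∨ (((u ∧ u) → u) ∧ ((v → u) ∨ (v ∧ v))) = 1/2 ∨ 1/2 = 1/2
¬((u ∧ v) ∨ (u ∨ v)) ∨ (((v ∧ (u ∧ u)) ∨ u) ∨ (((u ∧ u) → u) ∧ ((v → u) ∨ (v ∧ v)))) = 1/2 ∨ 1/2 = 1/2
u ∨ v = 1/2 ∨ 1/2 = 1/2
u ∨ (u ∨ v) = 1/2 ∨ 1/2 = 1/2
¬(u ∨ (u ∨ v)) = ¬1/2 = 1/2
v ∧ u = 1/2 ∧ 1/2 = 1/2
v → (v ∧ u) = 1/2 → 1/2 = 1/2
v → u = 1/2 → 1/2 = 1/2
¬(v → u) = ¬1/2 = 1/2
¬u = ¬1/2 = 1/2
¬u ∨ v = 1/2 ∨ 1/2 = 1/2
¬(v → u) ∧ (¬u ∨ v) = 1/2 ∧ 1/2 = 1/2
(v → (v ∧ u)) → (¬(v → u) ∧ (¬u ∨ v)) = 1/2 → 1/2 = 1/2
¬(u ∨ (u ∨ v)) ∧ ((v → (v ∧ u)) → (¬(v → u) ∧ (¬u ∨ v))) = 1/2 ∧ 1/2 = 1/2
(¬((u ∧ v) ∨ (u ∨ v)) ∨ (((v ∧ (u ∧ u)) ∨ u) ∨ (((u ∧ u) → u) ∧ ((v → u) ∨ (v ∧ v))))) ∧ (¬(u ∨ (u ∨ v)) ∧ ((v → (v ∧ u)) → (¬(v → u) ∧ (¬u ∨ v)))) = 1/2 ∧ 1/2 = 1/2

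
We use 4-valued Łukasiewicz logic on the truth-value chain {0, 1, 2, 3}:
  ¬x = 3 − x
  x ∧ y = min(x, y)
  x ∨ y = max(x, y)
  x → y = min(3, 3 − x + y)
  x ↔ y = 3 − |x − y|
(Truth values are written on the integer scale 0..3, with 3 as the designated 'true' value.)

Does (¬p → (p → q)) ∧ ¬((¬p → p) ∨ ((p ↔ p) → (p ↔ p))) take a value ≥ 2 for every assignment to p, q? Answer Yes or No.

Counterexample: take p = 0, q = 0.
¬p = ¬0 = 3
p → q = 0 → 0 = 3
¬p → (p → q) = 3 → 3 = 3
¬p = ¬0 = 3
¬p → p = 3 → 0 = 0
p ↔ p = 0 ↔ 0 = 3
p ↔ p = 0 ↔ 0 = 3
(p ↔ p) → (p ↔ p) = 3 → 3 = 3
(¬p → p) ∨ ((p ↔ p) → (p ↔ p)) = 0 ∨ 3 = 3
¬((¬p → p) ∨ ((p ↔ p) → (p ↔ p))) = ¬3 = 0
(¬p → (p → q)) ∧ ¬((¬p → p) ∨ ((p ↔ p) → (p ↔ p))) = 3 ∧ 0 = 0
This gives 0, which is below 2.

No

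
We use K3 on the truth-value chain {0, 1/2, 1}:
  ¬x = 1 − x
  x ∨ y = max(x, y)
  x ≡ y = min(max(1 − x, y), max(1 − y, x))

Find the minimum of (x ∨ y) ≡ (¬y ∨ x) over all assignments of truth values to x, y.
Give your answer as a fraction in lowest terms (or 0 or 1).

Take x = 0, y = 0:
x ∨ y = 0 ∨ 0 = 0
¬y = ¬0 = 1
¬y ∨ x = 1 ∨ 0 = 1
(x ∨ y) ≡ (¬y ∨ x) = 0 ≡ 1 = 0
No assignment yields a value below 0, so this is the minimum.

0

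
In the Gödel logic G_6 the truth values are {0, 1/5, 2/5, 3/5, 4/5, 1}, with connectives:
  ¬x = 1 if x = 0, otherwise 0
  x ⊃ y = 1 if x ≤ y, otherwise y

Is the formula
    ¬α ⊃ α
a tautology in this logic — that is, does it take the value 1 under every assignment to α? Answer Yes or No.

No

Counterexample: take α = 0.
¬α = ¬0 = 1
¬α ⊃ α = 1 ⊃ 0 = 0
This gives 0 ≠ 1.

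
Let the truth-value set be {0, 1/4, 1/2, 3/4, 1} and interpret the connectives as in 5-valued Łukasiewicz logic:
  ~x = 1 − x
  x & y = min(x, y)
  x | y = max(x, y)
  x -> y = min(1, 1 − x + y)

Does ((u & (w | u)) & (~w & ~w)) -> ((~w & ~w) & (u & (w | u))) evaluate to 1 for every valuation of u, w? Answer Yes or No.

At u = 1/4, w = 1, for instance:
w | u = 1 | 1/4 = 1
u & (w | u) = 1/4 & 1 = 1/4
~w = ~1 = 0
~w = ~1 = 0
~w & ~w = 0 & 0 = 0
(u & (w | u)) & (~w & ~w) = 1/4 & 0 = 0
(~w & ~w) & (u & (w | u)) = 0 & 1/4 = 0
((u & (w | u)) & (~w & ~w)) -> ((~w & ~w) & (u & (w | u))) = 0 -> 0 = 1
and checking the remaining 24 assignments likewise gives ≥ 1 in every case.

Yes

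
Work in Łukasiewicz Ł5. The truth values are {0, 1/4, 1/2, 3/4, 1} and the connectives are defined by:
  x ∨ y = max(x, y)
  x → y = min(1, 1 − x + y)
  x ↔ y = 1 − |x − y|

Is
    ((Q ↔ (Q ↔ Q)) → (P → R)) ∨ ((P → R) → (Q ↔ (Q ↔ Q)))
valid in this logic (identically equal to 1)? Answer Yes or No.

At P = 3/4, Q = 0, R = 3/4, for instance:
Q ↔ Q = 0 ↔ 0 = 1
Q ↔ (Q ↔ Q) = 0 ↔ 1 = 0
P → R = 3/4 → 3/4 = 1
(Q ↔ (Q ↔ Q)) → (P → R) = 0 → 1 = 1
(P → R) → (Q ↔ (Q ↔ Q)) = 1 → 0 = 0
((Q ↔ (Q ↔ Q)) → (P → R)) ∨ ((P → R) → (Q ↔ (Q ↔ Q))) = 1 ∨ 0 = 1
and checking the remaining 124 assignments likewise gives ≥ 1 in every case.

Yes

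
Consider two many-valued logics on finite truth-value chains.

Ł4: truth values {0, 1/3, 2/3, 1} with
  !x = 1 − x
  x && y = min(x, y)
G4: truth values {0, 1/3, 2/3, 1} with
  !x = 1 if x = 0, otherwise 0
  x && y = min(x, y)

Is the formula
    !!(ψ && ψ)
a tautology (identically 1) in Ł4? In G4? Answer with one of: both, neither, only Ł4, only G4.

neither

In Ł4: at ψ = 0 the value is 0 — not a tautology.
In G4: at ψ = 0 the value is 0 — not a tautology.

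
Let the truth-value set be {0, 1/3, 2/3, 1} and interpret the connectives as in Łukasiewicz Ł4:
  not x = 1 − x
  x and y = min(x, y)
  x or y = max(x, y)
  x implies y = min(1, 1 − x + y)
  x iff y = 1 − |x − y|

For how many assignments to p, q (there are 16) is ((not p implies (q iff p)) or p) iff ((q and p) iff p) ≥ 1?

6

p = 0, q = 0 ↦ 1  ≥
p = 0, q = 1/3 ↦ 2/3  <
p = 0, q = 2/3 ↦ 1/3  <
p = 0, q = 1 ↦ 0  <
p = 1/3, q = 0 ↦ 2/3  <
p = 1/3, q = 1/3 ↦ 1  ≥
p = 1/3, q = 2/3 ↦ 1  ≥
p = 1/3, q = 1 ↦ 2/3  <
p = 2/3, q = 0 ↦ 1/3  <
p = 2/3, q = 1/3 ↦ 2/3  <
p = 2/3, q = 2/3 ↦ 1  ≥
p = 2/3, q = 1 ↦ 1  ≥
p = 1, q = 0 ↦ 0  <
p = 1, q = 1/3 ↦ 1/3  <
p = 1, q = 2/3 ↦ 2/3  <
p = 1, q = 1 ↦ 1  ≥
So 6 of the 16 assignments meet the threshold.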